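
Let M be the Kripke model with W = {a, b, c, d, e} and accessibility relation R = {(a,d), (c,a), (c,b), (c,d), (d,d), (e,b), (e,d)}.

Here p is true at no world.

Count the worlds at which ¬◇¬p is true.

a: ◇¬p is T. ✗
b: ◇¬p is F. ✓
c: ◇¬p is T. ✗
d: ◇¬p is T. ✗
e: ◇¬p is T. ✗
Satisfying worlds: {b}.

1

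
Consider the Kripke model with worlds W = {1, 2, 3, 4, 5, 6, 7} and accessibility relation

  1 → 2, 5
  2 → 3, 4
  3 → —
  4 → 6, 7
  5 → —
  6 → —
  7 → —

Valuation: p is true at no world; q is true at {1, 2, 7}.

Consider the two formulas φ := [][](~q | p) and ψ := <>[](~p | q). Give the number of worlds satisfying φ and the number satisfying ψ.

6 and 3

For [][](~q | p):
1: successors {2, 5}; [](~q | p) there: 2:T, 5:T. ✓
2: successors {3, 4}; [](~q | p) there: 3:T, 4:F. ✗
3: no successors, so [][](~q | p) holds vacuously. ✓
4: successors {6, 7}; [](~q | p) there: 6:T, 7:T. ✓
5: no successors, so [][](~q | p) holds vacuously. ✓
6: no successors, so [][](~q | p) holds vacuously. ✓
7: no successors, so [][](~q | p) holds vacuously. ✓
— 6 worlds.
For <>[](~p | q):
1: successors {2, 5}; [](~p | q) there: 2:T, 5:T. ✓
2: successors {3, 4}; [](~p | q) there: 3:T, 4:T. ✓
3: no successors, so <>[](~p | q) fails. ✗
4: successors {6, 7}; [](~p | q) there: 6:T, 7:T. ✓
5: no successors, so <>[](~p | q) fails. ✗
6: no successors, so <>[](~p | q) fails. ✗
7: no successors, so <>[](~p | q) fails. ✗
— 3 worlds.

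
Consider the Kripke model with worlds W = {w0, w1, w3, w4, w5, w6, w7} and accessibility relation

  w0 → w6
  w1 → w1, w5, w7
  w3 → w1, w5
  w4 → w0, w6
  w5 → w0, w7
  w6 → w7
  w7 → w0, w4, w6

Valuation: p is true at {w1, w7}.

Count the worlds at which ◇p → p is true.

w0: ◇p is F, p is F. ✓
w1: ◇p is T, p is T. ✓
w3: ◇p is T, p is F. ✗
w4: ◇p is F, p is F. ✓
w5: ◇p is T, p is F. ✗
w6: ◇p is T, p is F. ✗
w7: ◇p is F, p is T. ✓
Satisfying worlds: {w0, w1, w4, w7}.

4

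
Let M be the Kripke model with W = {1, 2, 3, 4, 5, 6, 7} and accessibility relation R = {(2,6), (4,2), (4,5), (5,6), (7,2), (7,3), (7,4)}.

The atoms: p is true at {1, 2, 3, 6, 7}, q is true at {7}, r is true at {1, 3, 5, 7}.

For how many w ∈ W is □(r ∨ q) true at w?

3

1: no successors, so □(r ∨ q) holds vacuously. ✓
2: successors {6}; r ∨ q there: 6:F. ✗
3: no successors, so □(r ∨ q) holds vacuously. ✓
4: successors {2, 5}; r ∨ q there: 2:F, 5:T. ✗
5: successors {6}; r ∨ q there: 6:F. ✗
6: no successors, so □(r ∨ q) holds vacuously. ✓
7: successors {2, 3, 4}; r ∨ q there: 2:F, 3:T, 4:F. ✗
Satisfying worlds: {1, 3, 6}.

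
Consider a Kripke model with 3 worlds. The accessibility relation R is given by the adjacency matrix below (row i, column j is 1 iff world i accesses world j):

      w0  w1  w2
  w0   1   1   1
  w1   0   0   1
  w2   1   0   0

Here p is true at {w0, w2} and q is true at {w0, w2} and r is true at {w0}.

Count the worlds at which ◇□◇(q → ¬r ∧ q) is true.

2

w0: successors {w0, w1, w2}; □◇(q → ¬r ∧ q) there: w0:F, w1:F, w2:T. ✓
w1: successors {w2}; □◇(q → ¬r ∧ q) there: w2:T. ✓
w2: successors {w0}; □◇(q → ¬r ∧ q) there: w0:F. ✗
Satisfying worlds: {w0, w1}.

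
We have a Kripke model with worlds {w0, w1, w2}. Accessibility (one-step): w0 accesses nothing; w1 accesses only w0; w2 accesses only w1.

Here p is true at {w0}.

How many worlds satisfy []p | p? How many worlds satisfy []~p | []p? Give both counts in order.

2 and 3

For []p | p:
w0: []p is T, p is T. ✓
w1: []p is T, p is F. ✓
w2: []p is F, p is F. ✗
— 2 worlds.
For []~p | []p:
w0: []~p is T, []p is T. ✓
w1: []~p is F, []p is T. ✓
w2: []~p is T, []p is F. ✓
— 3 worlds.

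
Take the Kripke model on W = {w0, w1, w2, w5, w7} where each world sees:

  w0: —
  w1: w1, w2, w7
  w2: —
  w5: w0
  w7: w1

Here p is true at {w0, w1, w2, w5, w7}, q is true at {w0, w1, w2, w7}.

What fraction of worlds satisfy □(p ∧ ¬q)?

2/5

w0: no successors, so □(p ∧ ¬q) holds vacuously. ✓
w1: successors {w1, w2, w7}; p ∧ ¬q there: w1:F, w2:F, w7:F. ✗
w2: no successors, so □(p ∧ ¬q) holds vacuously. ✓
w5: successors {w0}; p ∧ ¬q there: w0:F. ✗
w7: successors {w1}; p ∧ ¬q there: w1:F. ✗
That's 2 of 5 worlds, so 2/5.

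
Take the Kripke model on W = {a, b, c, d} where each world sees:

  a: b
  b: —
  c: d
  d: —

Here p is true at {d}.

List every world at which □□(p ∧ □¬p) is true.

{a, b, c, d}

a: successors {b}; □(p ∧ □¬p) there: b:T. ✓
b: no successors, so □□(p ∧ □¬p) holds vacuously. ✓
c: successors {d}; □(p ∧ □¬p) there: d:T. ✓
d: no successors, so □□(p ∧ □¬p) holds vacuously. ✓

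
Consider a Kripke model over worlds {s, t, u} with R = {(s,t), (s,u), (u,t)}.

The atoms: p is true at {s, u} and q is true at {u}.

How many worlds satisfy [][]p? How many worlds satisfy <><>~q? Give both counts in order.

2 and 1

For [][]p:
s: successors {t, u}; []p there: t:T, u:F. ✗
t: no successors, so [][]p holds vacuously. ✓
u: successors {t}; []p there: t:T. ✓
— 2 worlds.
For <><>~q:
s: successors {t, u}; <>~q there: t:F, u:T. ✓
t: no successors, so <><>~q fails. ✗
u: successors {t}; <>~q there: t:F. ✗
— 1 world.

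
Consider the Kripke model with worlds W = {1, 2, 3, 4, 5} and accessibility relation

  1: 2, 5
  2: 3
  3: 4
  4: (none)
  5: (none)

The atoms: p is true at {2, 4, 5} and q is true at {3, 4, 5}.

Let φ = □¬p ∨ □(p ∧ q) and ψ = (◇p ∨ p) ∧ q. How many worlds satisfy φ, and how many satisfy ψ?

For □¬p ∨ □(p ∧ q):
1: □¬p is F, □(p ∧ q) is F. ✗
2: □¬p is T, □(p ∧ q) is F. ✓
3: □¬p is F, □(p ∧ q) is T. ✓
4: □¬p is T, □(p ∧ q) is T. ✓
5: □¬p is T, □(p ∧ q) is T. ✓
— 4 worlds.
For (◇p ∨ p) ∧ q:
1: ◇p ∨ p is T, q is F. ✗
2: ◇p ∨ p is T, q is F. ✗
3: ◇p ∨ p is T, q is T. ✓
4: ◇p ∨ p is T, q is T. ✓
5: ◇p ∨ p is T, q is T. ✓
— 3 worlds.

4 and 3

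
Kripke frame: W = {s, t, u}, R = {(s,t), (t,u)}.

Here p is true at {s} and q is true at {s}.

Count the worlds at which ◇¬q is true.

s: successors {t}; ¬q there: t:T. ✓
t: successors {u}; ¬q there: u:T. ✓
u: no successors, so ◇¬q fails. ✗
Satisfying worlds: {s, t}.

2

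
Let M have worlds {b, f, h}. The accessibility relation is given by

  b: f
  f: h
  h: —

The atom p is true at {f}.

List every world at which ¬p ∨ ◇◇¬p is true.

{b, h}

b: ¬p is T, ◇◇¬p is T. ✓
f: ¬p is F, ◇◇¬p is F. ✗
h: ¬p is T, ◇◇¬p is F. ✓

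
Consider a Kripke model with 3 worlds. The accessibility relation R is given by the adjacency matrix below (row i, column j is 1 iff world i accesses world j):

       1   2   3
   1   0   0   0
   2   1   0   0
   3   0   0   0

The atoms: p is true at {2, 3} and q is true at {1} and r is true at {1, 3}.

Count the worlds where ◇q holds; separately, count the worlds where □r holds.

For ◇q:
1: no successors, so ◇q fails. ✗
2: successors {1}; q there: 1:T. ✓
3: no successors, so ◇q fails. ✗
— 1 world.
For □r:
1: no successors, so □r holds vacuously. ✓
2: successors {1}; r there: 1:T. ✓
3: no successors, so □r holds vacuously. ✓
— 3 worlds.

1 and 3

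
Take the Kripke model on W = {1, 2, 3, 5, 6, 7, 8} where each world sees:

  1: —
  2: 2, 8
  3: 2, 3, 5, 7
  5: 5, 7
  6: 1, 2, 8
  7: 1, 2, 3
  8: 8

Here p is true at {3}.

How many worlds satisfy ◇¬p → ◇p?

3

1: ◇¬p is F, ◇p is F. ✓
2: ◇¬p is T, ◇p is F. ✗
3: ◇¬p is T, ◇p is T. ✓
5: ◇¬p is T, ◇p is F. ✗
6: ◇¬p is T, ◇p is F. ✗
7: ◇¬p is T, ◇p is T. ✓
8: ◇¬p is T, ◇p is F. ✗
Satisfying worlds: {1, 3, 7}.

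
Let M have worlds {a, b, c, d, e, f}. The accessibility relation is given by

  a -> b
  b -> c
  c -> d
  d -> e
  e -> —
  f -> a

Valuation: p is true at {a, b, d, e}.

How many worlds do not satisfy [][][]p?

1

a: successors {b}; [][]p there: b:T. ✓
b: successors {c}; [][]p there: c:T. ✓
c: successors {d}; [][]p there: d:T. ✓
d: successors {e}; [][]p there: e:T. ✓
e: no successors, so [][][]p holds vacuously. ✓
f: successors {a}; [][]p there: a:F. ✗
Satisfying worlds: {a, b, c, d, e}.
So [][][]p fails at the other 1 world.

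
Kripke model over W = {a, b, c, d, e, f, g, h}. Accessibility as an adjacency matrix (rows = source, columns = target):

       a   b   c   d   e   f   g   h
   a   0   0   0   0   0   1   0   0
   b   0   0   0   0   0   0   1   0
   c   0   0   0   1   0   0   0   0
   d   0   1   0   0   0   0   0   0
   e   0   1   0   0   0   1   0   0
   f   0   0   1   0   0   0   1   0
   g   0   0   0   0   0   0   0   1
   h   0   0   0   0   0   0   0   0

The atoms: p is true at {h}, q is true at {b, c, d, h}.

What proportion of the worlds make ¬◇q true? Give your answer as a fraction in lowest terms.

3/8

a: ◇q is F. ✓
b: ◇q is F. ✓
c: ◇q is T. ✗
d: ◇q is T. ✗
e: ◇q is T. ✗
f: ◇q is T. ✗
g: ◇q is T. ✗
h: ◇q is F. ✓
That's 3 of 8 worlds, so 3/8.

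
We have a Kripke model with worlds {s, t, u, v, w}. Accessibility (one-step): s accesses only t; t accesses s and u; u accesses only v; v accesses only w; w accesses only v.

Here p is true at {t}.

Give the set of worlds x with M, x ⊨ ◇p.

{s}

s: successors {t}; p there: t:T. ✓
t: successors {s, u}; p there: s:F, u:F. ✗
u: successors {v}; p there: v:F. ✗
v: successors {w}; p there: w:F. ✗
w: successors {v}; p there: v:F. ✗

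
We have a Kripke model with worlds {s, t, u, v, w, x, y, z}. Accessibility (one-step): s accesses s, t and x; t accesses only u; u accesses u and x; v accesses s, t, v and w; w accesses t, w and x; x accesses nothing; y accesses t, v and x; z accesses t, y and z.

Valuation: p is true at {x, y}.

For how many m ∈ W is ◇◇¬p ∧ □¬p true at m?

2

s: ◇◇¬p is T, □¬p is F. ✗
t: ◇◇¬p is T, □¬p is T. ✓
u: ◇◇¬p is T, □¬p is F. ✗
v: ◇◇¬p is T, □¬p is T. ✓
w: ◇◇¬p is T, □¬p is F. ✗
x: ◇◇¬p is F, □¬p is T. ✗
y: ◇◇¬p is T, □¬p is F. ✗
z: ◇◇¬p is T, □¬p is F. ✗
Satisfying worlds: {t, v}.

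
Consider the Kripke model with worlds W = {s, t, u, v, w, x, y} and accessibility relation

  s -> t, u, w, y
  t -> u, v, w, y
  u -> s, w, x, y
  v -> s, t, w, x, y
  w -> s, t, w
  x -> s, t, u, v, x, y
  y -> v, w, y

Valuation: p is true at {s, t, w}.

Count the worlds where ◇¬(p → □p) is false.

s: successors {t, u, w, y}; ¬(p → □p) there: t:T, u:F, w:F, y:F. ✓
t: successors {u, v, w, y}; ¬(p → □p) there: u:F, v:F, w:F, y:F. ✗
u: successors {s, w, x, y}; ¬(p → □p) there: s:T, w:F, x:F, y:F. ✓
v: successors {s, t, w, x, y}; ¬(p → □p) there: s:T, t:T, w:F, x:F, y:F. ✓
w: successors {s, t, w}; ¬(p → □p) there: s:T, t:T, w:F. ✓
x: successors {s, t, u, v, x, y}; ¬(p → □p) there: s:T, t:T, u:F, v:F, x:F, y:F. ✓
y: successors {v, w, y}; ¬(p → □p) there: v:F, w:F, y:F. ✗
Satisfying worlds: {s, u, v, w, x}.
So ◇¬(p → □p) fails at the other 2 worlds.

2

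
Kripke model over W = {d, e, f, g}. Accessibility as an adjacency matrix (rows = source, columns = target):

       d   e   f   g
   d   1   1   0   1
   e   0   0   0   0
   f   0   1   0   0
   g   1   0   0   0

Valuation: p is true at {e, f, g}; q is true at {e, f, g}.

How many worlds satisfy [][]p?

2

d: successors {d, e, g}; []p there: d:F, e:T, g:F. ✗
e: no successors, so [][]p holds vacuously. ✓
f: successors {e}; []p there: e:T. ✓
g: successors {d}; []p there: d:F. ✗
Satisfying worlds: {e, f}.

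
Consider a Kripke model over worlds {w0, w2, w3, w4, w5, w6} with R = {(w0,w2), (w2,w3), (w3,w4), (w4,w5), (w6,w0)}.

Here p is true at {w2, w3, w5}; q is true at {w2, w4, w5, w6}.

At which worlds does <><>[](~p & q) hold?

w0: successors {w2}; <>[](~p & q) there: w2:T. ✓
w2: successors {w3}; <>[](~p & q) there: w3:F. ✗
w3: successors {w4}; <>[](~p & q) there: w4:T. ✓
w4: successors {w5}; <>[](~p & q) there: w5:F. ✗
w5: no successors, so <><>[](~p & q) fails. ✗
w6: successors {w0}; <>[](~p & q) there: w0:F. ✗

{w0, w3}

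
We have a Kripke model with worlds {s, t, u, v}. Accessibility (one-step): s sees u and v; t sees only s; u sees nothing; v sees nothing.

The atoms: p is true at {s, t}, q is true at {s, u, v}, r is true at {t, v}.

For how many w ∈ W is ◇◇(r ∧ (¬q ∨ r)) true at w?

s: successors {u, v}; ◇(r ∧ (¬q ∨ r)) there: u:F, v:F. ✗
t: successors {s}; ◇(r ∧ (¬q ∨ r)) there: s:T. ✓
u: no successors, so ◇◇(r ∧ (¬q ∨ r)) fails. ✗
v: no successors, so ◇◇(r ∧ (¬q ∨ r)) fails. ✗
Satisfying worlds: {t}.

1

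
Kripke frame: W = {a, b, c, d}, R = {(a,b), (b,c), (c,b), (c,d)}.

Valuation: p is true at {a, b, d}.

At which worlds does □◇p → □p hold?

a: □◇p is F, □p is T. ✓
b: □◇p is T, □p is F. ✗
c: □◇p is F, □p is T. ✓
d: □◇p is T, □p is T. ✓

{a, c, d}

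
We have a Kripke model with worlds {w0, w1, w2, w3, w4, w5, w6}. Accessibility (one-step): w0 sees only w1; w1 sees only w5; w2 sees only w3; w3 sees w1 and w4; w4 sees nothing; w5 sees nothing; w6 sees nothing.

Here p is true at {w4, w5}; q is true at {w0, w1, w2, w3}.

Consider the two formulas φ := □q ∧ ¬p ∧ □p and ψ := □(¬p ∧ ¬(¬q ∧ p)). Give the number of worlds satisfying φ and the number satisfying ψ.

For □q ∧ ¬p ∧ □p:
w0: □q ∧ ¬p is T, □p is F. ✗
w1: □q ∧ ¬p is F, □p is T. ✗
w2: □q ∧ ¬p is T, □p is F. ✗
w3: □q ∧ ¬p is F, □p is F. ✗
w4: □q ∧ ¬p is F, □p is T. ✗
w5: □q ∧ ¬p is F, □p is T. ✗
w6: □q ∧ ¬p is T, □p is T. ✓
— 1 world.
For □(¬p ∧ ¬(¬q ∧ p)):
w0: successors {w1}; ¬p ∧ ¬(¬q ∧ p) there: w1:T. ✓
w1: successors {w5}; ¬p ∧ ¬(¬q ∧ p) there: w5:F. ✗
w2: successors {w3}; ¬p ∧ ¬(¬q ∧ p) there: w3:T. ✓
w3: successors {w1, w4}; ¬p ∧ ¬(¬q ∧ p) there: w1:T, w4:F. ✗
w4: no successors, so □(¬p ∧ ¬(¬q ∧ p)) holds vacuously. ✓
w5: no successors, so □(¬p ∧ ¬(¬q ∧ p)) holds vacuously. ✓
w6: no successors, so □(¬p ∧ ¬(¬q ∧ p)) holds vacuously. ✓
— 5 worlds.

1 and 5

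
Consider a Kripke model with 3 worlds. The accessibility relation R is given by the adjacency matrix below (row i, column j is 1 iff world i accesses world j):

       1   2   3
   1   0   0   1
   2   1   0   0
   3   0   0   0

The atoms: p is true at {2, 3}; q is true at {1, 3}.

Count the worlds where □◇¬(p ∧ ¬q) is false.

1: successors {3}; ◇¬(p ∧ ¬q) there: 3:F. ✗
2: successors {1}; ◇¬(p ∧ ¬q) there: 1:T. ✓
3: no successors, so □◇¬(p ∧ ¬q) holds vacuously. ✓
Satisfying worlds: {2, 3}.
So □◇¬(p ∧ ¬q) fails at the other 1 world.

1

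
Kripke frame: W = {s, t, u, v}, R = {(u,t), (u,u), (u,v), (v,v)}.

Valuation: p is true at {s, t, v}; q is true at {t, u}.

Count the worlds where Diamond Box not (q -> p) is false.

s: no successors, so Diamond Box not (q -> p) fails. ✗
t: no successors, so Diamond Box not (q -> p) fails. ✗
u: successors {t, u, v}; Box not (q -> p) there: t:T, u:F, v:F. ✓
v: successors {v}; Box not (q -> p) there: v:F. ✗
Satisfying worlds: {u}.
So Diamond Box not (q -> p) fails at the other 3 worlds.

3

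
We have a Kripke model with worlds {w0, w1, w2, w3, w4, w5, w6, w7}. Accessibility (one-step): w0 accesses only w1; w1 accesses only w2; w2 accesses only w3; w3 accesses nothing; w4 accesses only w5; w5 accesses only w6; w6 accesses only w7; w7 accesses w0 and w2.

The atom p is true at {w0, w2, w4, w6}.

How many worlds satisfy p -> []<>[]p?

4

w0: p is T, []<>[]p is F. ✗
w1: p is F, []<>[]p is T. ✓
w2: p is T, []<>[]p is F. ✗
w3: p is F, []<>[]p is T. ✓
w4: p is T, []<>[]p is F. ✗
w5: p is F, []<>[]p is T. ✓
w6: p is T, []<>[]p is F. ✗
w7: p is F, []<>[]p is T. ✓
Satisfying worlds: {w1, w3, w5, w7}.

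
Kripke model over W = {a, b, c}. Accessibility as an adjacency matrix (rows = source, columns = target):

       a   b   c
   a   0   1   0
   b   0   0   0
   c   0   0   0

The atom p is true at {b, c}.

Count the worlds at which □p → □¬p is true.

2

a: □p is T, □¬p is F. ✗
b: □p is T, □¬p is T. ✓
c: □p is T, □¬p is T. ✓
Satisfying worlds: {b, c}.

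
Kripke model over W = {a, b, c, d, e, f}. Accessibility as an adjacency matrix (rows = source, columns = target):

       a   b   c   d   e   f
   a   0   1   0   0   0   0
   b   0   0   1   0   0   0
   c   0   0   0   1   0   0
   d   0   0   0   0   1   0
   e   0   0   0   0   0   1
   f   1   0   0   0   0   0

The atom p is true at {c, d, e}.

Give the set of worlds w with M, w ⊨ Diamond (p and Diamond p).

a: successors {b}; p and Diamond p there: b:F. ✗
b: successors {c}; p and Diamond p there: c:T. ✓
c: successors {d}; p and Diamond p there: d:T. ✓
d: successors {e}; p and Diamond p there: e:F. ✗
e: successors {f}; p and Diamond p there: f:F. ✗
f: successors {a}; p and Diamond p there: a:F. ✗

{b, c}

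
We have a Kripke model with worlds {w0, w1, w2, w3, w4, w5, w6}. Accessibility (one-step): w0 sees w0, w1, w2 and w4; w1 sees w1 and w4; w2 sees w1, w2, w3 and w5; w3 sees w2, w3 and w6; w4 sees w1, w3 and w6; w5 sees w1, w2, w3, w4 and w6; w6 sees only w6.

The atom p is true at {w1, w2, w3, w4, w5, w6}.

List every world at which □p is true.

w0: successors {w0, w1, w2, w4}; p there: w0:F, w1:T, w2:T, w4:T. ✗
w1: successors {w1, w4}; p there: w1:T, w4:T. ✓
w2: successors {w1, w2, w3, w5}; p there: w1:T, w2:T, w3:T, w5:T. ✓
w3: successors {w2, w3, w6}; p there: w2:T, w3:T, w6:T. ✓
w4: successors {w1, w3, w6}; p there: w1:T, w3:T, w6:T. ✓
w5: successors {w1, w2, w3, w4, w6}; p there: w1:T, w2:T, w3:T, w4:T, w6:T. ✓
w6: successors {w6}; p there: w6:T. ✓

{w1, w2, w3, w4, w5, w6}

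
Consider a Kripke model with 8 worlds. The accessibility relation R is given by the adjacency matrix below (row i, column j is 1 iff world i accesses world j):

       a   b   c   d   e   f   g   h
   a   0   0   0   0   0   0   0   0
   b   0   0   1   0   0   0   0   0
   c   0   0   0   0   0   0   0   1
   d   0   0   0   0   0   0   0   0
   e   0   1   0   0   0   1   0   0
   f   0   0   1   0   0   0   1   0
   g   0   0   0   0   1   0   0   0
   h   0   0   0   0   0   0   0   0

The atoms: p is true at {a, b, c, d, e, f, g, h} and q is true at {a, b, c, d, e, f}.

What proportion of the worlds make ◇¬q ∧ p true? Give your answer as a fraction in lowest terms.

a: ◇¬q is F, p is T. ✗
b: ◇¬q is F, p is T. ✗
c: ◇¬q is T, p is T. ✓
d: ◇¬q is F, p is T. ✗
e: ◇¬q is F, p is T. ✗
f: ◇¬q is T, p is T. ✓
g: ◇¬q is F, p is T. ✗
h: ◇¬q is F, p is T. ✗
That's 2 of 8 worlds, so 2/8 = 1/4.

1/4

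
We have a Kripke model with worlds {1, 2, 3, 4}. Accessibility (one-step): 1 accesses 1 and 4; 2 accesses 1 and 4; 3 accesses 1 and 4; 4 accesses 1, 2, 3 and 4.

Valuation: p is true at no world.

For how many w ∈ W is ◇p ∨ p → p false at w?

1: ◇p ∨ p is F, p is F. ✓
2: ◇p ∨ p is F, p is F. ✓
3: ◇p ∨ p is F, p is F. ✓
4: ◇p ∨ p is F, p is F. ✓
Satisfying worlds: {1, 2, 3, 4}.
So ◇p ∨ p → p fails at the other 0 worlds.

0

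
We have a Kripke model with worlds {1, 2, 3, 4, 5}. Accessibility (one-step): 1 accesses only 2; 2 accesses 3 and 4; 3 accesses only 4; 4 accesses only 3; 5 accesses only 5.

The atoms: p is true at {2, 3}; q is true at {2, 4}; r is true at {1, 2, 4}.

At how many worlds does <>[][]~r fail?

2

1: successors {2}; [][]~r there: 2:F. ✗
2: successors {3, 4}; [][]~r there: 3:T, 4:F. ✓
3: successors {4}; [][]~r there: 4:F. ✗
4: successors {3}; [][]~r there: 3:T. ✓
5: successors {5}; [][]~r there: 5:T. ✓
Satisfying worlds: {2, 4, 5}.
So <>[][]~r fails at the other 2 worlds.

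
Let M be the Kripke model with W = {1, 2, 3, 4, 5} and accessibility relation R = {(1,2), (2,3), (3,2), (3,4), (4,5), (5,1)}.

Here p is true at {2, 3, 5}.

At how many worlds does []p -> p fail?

2

1: []p is T, p is F. ✗
2: []p is T, p is T. ✓
3: []p is F, p is T. ✓
4: []p is T, p is F. ✗
5: []p is F, p is T. ✓
Satisfying worlds: {2, 3, 5}.
So []p -> p fails at the other 2 worlds.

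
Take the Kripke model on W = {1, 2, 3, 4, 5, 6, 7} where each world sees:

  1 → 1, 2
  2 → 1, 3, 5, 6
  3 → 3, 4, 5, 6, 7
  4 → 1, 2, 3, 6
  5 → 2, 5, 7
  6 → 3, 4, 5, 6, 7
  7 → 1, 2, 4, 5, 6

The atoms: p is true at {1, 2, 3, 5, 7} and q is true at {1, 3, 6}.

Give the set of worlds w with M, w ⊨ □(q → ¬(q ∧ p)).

1: successors {1, 2}; q → ¬(q ∧ p) there: 1:F, 2:T. ✗
2: successors {1, 3, 5, 6}; q → ¬(q ∧ p) there: 1:F, 3:F, 5:T, 6:T. ✗
3: successors {3, 4, 5, 6, 7}; q → ¬(q ∧ p) there: 3:F, 4:T, 5:T, 6:T, 7:T. ✗
4: successors {1, 2, 3, 6}; q → ¬(q ∧ p) there: 1:F, 2:T, 3:F, 6:T. ✗
5: successors {2, 5, 7}; q → ¬(q ∧ p) there: 2:T, 5:T, 7:T. ✓
6: successors {3, 4, 5, 6, 7}; q → ¬(q ∧ p) there: 3:F, 4:T, 5:T, 6:T, 7:T. ✗
7: successors {1, 2, 4, 5, 6}; q → ¬(q ∧ p) there: 1:F, 2:T, 4:T, 5:T, 6:T. ✗

{5}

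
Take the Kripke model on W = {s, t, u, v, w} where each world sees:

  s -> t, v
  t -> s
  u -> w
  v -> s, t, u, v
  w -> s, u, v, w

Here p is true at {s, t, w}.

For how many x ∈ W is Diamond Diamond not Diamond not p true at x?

5

s: successors {t, v}; Diamond not Diamond not p there: t:F, v:T. ✓
t: successors {s}; Diamond not Diamond not p there: s:T. ✓
u: successors {w}; Diamond not Diamond not p there: w:T. ✓
v: successors {s, t, u, v}; Diamond not Diamond not p there: s:T, t:F, u:F, v:T. ✓
w: successors {s, u, v, w}; Diamond not Diamond not p there: s:T, u:F, v:T, w:T. ✓
Satisfying worlds: {s, t, u, v, w}.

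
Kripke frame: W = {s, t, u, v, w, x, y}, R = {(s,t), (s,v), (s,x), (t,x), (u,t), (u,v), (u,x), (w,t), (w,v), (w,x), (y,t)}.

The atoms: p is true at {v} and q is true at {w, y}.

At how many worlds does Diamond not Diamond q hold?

5

s: successors {t, v, x}; not Diamond q there: t:T, v:T, x:T. ✓
t: successors {x}; not Diamond q there: x:T. ✓
u: successors {t, v, x}; not Diamond q there: t:T, v:T, x:T. ✓
v: no successors, so Diamond not Diamond q fails. ✗
w: successors {t, v, x}; not Diamond q there: t:T, v:T, x:T. ✓
x: no successors, so Diamond not Diamond q fails. ✗
y: successors {t}; not Diamond q there: t:T. ✓
Satisfying worlds: {s, t, u, w, y}.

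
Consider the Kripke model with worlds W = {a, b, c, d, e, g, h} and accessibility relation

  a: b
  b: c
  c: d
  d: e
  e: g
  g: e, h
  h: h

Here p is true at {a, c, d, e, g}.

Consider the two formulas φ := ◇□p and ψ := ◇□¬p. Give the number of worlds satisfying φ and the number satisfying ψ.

For ◇□p:
a: successors {b}; □p there: b:T. ✓
b: successors {c}; □p there: c:T. ✓
c: successors {d}; □p there: d:T. ✓
d: successors {e}; □p there: e:T. ✓
e: successors {g}; □p there: g:F. ✗
g: successors {e, h}; □p there: e:T, h:F. ✓
h: successors {h}; □p there: h:F. ✗
— 5 worlds.
For ◇□¬p:
a: successors {b}; □¬p there: b:F. ✗
b: successors {c}; □¬p there: c:F. ✗
c: successors {d}; □¬p there: d:F. ✗
d: successors {e}; □¬p there: e:F. ✗
e: successors {g}; □¬p there: g:F. ✗
g: successors {e, h}; □¬p there: e:F, h:T. ✓
h: successors {h}; □¬p there: h:T. ✓
— 2 worlds.

5 and 2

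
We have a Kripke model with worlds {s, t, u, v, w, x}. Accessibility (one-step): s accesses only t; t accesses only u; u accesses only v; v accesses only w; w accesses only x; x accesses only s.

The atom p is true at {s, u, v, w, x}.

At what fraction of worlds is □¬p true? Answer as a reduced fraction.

s: successors {t}; ¬p there: t:T. ✓
t: successors {u}; ¬p there: u:F. ✗
u: successors {v}; ¬p there: v:F. ✗
v: successors {w}; ¬p there: w:F. ✗
w: successors {x}; ¬p there: x:F. ✗
x: successors {s}; ¬p there: s:F. ✗
That's 1 of 6 worlds, so 1/6.

1/6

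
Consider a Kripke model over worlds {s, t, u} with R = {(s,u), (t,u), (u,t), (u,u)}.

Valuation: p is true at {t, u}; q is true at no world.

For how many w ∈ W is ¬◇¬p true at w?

3

s: ◇¬p is F. ✓
t: ◇¬p is F. ✓
u: ◇¬p is F. ✓
Satisfying worlds: {s, t, u}.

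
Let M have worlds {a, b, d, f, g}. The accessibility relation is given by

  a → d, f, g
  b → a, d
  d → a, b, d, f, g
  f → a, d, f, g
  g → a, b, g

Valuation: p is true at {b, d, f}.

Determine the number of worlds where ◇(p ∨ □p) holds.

a: successors {d, f, g}; p ∨ □p there: d:T, f:T, g:F. ✓
b: successors {a, d}; p ∨ □p there: a:F, d:T. ✓
d: successors {a, b, d, f, g}; p ∨ □p there: a:F, b:T, d:T, f:T, g:F. ✓
f: successors {a, d, f, g}; p ∨ □p there: a:F, d:T, f:T, g:F. ✓
g: successors {a, b, g}; p ∨ □p there: a:F, b:T, g:F. ✓
Satisfying worlds: {a, b, d, f, g}.

5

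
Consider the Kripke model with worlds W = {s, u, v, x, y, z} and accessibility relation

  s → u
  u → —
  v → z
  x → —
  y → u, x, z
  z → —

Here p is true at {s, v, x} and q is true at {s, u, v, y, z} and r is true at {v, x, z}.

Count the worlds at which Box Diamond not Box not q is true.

s: successors {u}; Diamond not Box not q there: u:F. ✗
u: no successors, so Box Diamond not Box not q holds vacuously. ✓
v: successors {z}; Diamond not Box not q there: z:F. ✗
x: no successors, so Box Diamond not Box not q holds vacuously. ✓
y: successors {u, x, z}; Diamond not Box not q there: u:F, x:F, z:F. ✗
z: no successors, so Box Diamond not Box not q holds vacuously. ✓
Satisfying worlds: {u, x, z}.

3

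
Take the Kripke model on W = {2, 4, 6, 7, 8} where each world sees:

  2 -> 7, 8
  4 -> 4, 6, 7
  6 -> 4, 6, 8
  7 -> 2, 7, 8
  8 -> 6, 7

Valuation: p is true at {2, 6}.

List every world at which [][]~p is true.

2: successors {7, 8}; []~p there: 7:F, 8:F. ✗
4: successors {4, 6, 7}; []~p there: 4:F, 6:F, 7:F. ✗
6: successors {4, 6, 8}; []~p there: 4:F, 6:F, 8:F. ✗
7: successors {2, 7, 8}; []~p there: 2:T, 7:F, 8:F. ✗
8: successors {6, 7}; []~p there: 6:F, 7:F. ✗

∅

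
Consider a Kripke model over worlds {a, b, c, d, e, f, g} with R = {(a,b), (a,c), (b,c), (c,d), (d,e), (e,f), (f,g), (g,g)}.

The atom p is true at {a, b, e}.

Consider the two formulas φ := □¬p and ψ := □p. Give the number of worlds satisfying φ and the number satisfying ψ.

For □¬p:
a: successors {b, c}; ¬p there: b:F, c:T. ✗
b: successors {c}; ¬p there: c:T. ✓
c: successors {d}; ¬p there: d:T. ✓
d: successors {e}; ¬p there: e:F. ✗
e: successors {f}; ¬p there: f:T. ✓
f: successors {g}; ¬p there: g:T. ✓
g: successors {g}; ¬p there: g:T. ✓
— 5 worlds.
For □p:
a: successors {b, c}; p there: b:T, c:F. ✗
b: successors {c}; p there: c:F. ✗
c: successors {d}; p there: d:F. ✗
d: successors {e}; p there: e:T. ✓
e: successors {f}; p there: f:F. ✗
f: successors {g}; p there: g:F. ✗
g: successors {g}; p there: g:F. ✗
— 1 world.

5 and 1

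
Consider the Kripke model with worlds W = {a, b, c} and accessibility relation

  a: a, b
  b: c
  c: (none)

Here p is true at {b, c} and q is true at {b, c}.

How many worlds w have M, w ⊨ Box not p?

1

a: successors {a, b}; not p there: a:T, b:F. ✗
b: successors {c}; not p there: c:F. ✗
c: no successors, so Box not p holds vacuously. ✓
Satisfying worlds: {c}.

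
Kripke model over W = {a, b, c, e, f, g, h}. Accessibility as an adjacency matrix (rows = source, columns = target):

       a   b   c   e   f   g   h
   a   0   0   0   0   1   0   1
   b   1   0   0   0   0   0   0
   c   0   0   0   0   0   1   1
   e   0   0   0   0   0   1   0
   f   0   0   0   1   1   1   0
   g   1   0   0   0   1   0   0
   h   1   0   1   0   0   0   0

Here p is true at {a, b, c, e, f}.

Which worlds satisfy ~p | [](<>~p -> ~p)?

a: ~p is F, [](<>~p -> ~p) is F. ✗
b: ~p is F, [](<>~p -> ~p) is F. ✗
c: ~p is F, [](<>~p -> ~p) is T. ✓
e: ~p is F, [](<>~p -> ~p) is T. ✓
f: ~p is F, [](<>~p -> ~p) is F. ✗
g: ~p is T, [](<>~p -> ~p) is F. ✓
h: ~p is T, [](<>~p -> ~p) is F. ✓

{c, e, g, h}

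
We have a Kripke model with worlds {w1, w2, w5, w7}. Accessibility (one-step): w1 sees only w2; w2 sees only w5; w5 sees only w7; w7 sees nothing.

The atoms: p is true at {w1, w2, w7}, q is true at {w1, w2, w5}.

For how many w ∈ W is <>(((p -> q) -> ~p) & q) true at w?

1

w1: successors {w2}; ((p -> q) -> ~p) & q there: w2:F. ✗
w2: successors {w5}; ((p -> q) -> ~p) & q there: w5:T. ✓
w5: successors {w7}; ((p -> q) -> ~p) & q there: w7:F. ✗
w7: no successors, so <>(((p -> q) -> ~p) & q) fails. ✗
Satisfying worlds: {w2}.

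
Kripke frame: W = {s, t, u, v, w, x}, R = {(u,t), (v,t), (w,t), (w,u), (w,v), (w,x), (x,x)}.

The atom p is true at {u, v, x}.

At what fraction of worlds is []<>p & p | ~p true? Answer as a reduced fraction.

s: []<>p & p is F, ~p is T. ✓
t: []<>p & p is F, ~p is T. ✓
u: []<>p & p is F, ~p is F. ✗
v: []<>p & p is F, ~p is F. ✗
w: []<>p & p is F, ~p is T. ✓
x: []<>p & p is T, ~p is F. ✓
That's 4 of 6 worlds, so 4/6 = 2/3.

2/3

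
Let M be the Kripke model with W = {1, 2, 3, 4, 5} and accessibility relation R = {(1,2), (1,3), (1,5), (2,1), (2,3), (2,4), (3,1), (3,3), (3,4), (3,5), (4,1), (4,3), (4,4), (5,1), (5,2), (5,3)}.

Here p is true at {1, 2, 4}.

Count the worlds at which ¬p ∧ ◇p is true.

1: ¬p is F, ◇p is T. ✗
2: ¬p is F, ◇p is T. ✗
3: ¬p is T, ◇p is T. ✓
4: ¬p is F, ◇p is T. ✗
5: ¬p is T, ◇p is T. ✓
Satisfying worlds: {3, 5}.

2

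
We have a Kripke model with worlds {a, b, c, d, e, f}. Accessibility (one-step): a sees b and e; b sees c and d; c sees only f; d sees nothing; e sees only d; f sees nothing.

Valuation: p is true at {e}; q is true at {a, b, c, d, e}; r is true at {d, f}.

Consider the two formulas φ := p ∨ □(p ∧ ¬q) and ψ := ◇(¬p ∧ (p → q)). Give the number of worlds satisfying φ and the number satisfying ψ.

3 and 4

For p ∨ □(p ∧ ¬q):
a: p is F, □(p ∧ ¬q) is F. ✗
b: p is F, □(p ∧ ¬q) is F. ✗
c: p is F, □(p ∧ ¬q) is F. ✗
d: p is F, □(p ∧ ¬q) is T. ✓
e: p is T, □(p ∧ ¬q) is F. ✓
f: p is F, □(p ∧ ¬q) is T. ✓
— 3 worlds.
For ◇(¬p ∧ (p → q)):
a: successors {b, e}; ¬p ∧ (p → q) there: b:T, e:F. ✓
b: successors {c, d}; ¬p ∧ (p → q) there: c:T, d:T. ✓
c: successors {f}; ¬p ∧ (p → q) there: f:T. ✓
d: no successors, so ◇(¬p ∧ (p → q)) fails. ✗
e: successors {d}; ¬p ∧ (p → q) there: d:T. ✓
f: no successors, so ◇(¬p ∧ (p → q)) fails. ✗
— 4 worlds.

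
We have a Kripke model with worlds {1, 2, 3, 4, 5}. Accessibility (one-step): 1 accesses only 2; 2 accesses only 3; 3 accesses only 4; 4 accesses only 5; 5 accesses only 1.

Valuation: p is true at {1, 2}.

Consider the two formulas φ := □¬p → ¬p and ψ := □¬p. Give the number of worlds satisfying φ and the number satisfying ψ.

4 and 3

For □¬p → ¬p:
1: □¬p is F, ¬p is F. ✓
2: □¬p is T, ¬p is F. ✗
3: □¬p is T, ¬p is T. ✓
4: □¬p is T, ¬p is T. ✓
5: □¬p is F, ¬p is T. ✓
— 4 worlds.
For □¬p:
1: successors {2}; ¬p there: 2:F. ✗
2: successors {3}; ¬p there: 3:T. ✓
3: successors {4}; ¬p there: 4:T. ✓
4: successors {5}; ¬p there: 5:T. ✓
5: successors {1}; ¬p there: 1:F. ✗
— 3 worlds.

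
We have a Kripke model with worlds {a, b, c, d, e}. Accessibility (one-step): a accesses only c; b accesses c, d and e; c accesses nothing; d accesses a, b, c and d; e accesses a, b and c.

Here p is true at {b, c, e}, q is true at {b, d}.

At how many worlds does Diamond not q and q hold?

2

a: Diamond not q is T, q is F. ✗
b: Diamond not q is T, q is T. ✓
c: Diamond not q is F, q is F. ✗
d: Diamond not q is T, q is T. ✓
e: Diamond not q is T, q is F. ✗
Satisfying worlds: {b, d}.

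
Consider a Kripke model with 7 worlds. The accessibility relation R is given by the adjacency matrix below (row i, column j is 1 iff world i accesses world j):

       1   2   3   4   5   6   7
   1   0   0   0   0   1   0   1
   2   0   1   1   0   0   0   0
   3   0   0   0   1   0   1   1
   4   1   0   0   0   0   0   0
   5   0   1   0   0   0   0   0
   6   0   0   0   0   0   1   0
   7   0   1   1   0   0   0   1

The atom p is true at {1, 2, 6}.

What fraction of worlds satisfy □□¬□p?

1: successors {5, 7}; □¬□p there: 5:T, 7:T. ✓
2: successors {2, 3}; □¬□p there: 2:T, 3:F. ✗
3: successors {4, 6, 7}; □¬□p there: 4:T, 6:F, 7:T. ✗
4: successors {1}; □¬□p there: 1:F. ✗
5: successors {2}; □¬□p there: 2:T. ✓
6: successors {6}; □¬□p there: 6:F. ✗
7: successors {2, 3, 7}; □¬□p there: 2:T, 3:F, 7:T. ✗
That's 2 of 7 worlds, so 2/7.

2/7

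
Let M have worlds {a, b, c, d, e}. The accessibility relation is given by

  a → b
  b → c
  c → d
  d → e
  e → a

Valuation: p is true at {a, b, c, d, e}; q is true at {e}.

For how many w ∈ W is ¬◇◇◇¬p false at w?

0

a: ◇◇◇¬p is F. ✓
b: ◇◇◇¬p is F. ✓
c: ◇◇◇¬p is F. ✓
d: ◇◇◇¬p is F. ✓
e: ◇◇◇¬p is F. ✓
Satisfying worlds: {a, b, c, d, e}.
So ¬◇◇◇¬p fails at the other 0 worlds.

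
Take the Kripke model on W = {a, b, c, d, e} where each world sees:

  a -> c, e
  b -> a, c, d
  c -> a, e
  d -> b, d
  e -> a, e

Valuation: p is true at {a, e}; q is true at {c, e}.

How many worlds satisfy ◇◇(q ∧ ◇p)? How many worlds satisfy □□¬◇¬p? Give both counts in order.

5 and 0

For ◇◇(q ∧ ◇p):
a: successors {c, e}; ◇(q ∧ ◇p) there: c:T, e:T. ✓
b: successors {a, c, d}; ◇(q ∧ ◇p) there: a:T, c:T, d:F. ✓
c: successors {a, e}; ◇(q ∧ ◇p) there: a:T, e:T. ✓
d: successors {b, d}; ◇(q ∧ ◇p) there: b:T, d:F. ✓
e: successors {a, e}; ◇(q ∧ ◇p) there: a:T, e:T. ✓
— 5 worlds.
For □□¬◇¬p:
a: successors {c, e}; □¬◇¬p there: c:F, e:F. ✗
b: successors {a, c, d}; □¬◇¬p there: a:T, c:F, d:F. ✗
c: successors {a, e}; □¬◇¬p there: a:T, e:F. ✗
d: successors {b, d}; □¬◇¬p there: b:F, d:F. ✗
e: successors {a, e}; □¬◇¬p there: a:T, e:F. ✗
— 0 worlds.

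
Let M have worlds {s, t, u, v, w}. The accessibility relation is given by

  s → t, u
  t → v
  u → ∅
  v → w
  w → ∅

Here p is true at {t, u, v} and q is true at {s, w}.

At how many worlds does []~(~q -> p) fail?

3

s: successors {t, u}; ~(~q -> p) there: t:F, u:F. ✗
t: successors {v}; ~(~q -> p) there: v:F. ✗
u: no successors, so []~(~q -> p) holds vacuously. ✓
v: successors {w}; ~(~q -> p) there: w:F. ✗
w: no successors, so []~(~q -> p) holds vacuously. ✓
Satisfying worlds: {u, w}.
So []~(~q -> p) fails at the other 3 worlds.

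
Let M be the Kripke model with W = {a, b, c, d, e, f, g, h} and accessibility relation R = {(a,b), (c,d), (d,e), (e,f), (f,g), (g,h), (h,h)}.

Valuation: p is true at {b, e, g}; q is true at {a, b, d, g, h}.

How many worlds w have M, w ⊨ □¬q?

3

a: successors {b}; ¬q there: b:F. ✗
b: no successors, so □¬q holds vacuously. ✓
c: successors {d}; ¬q there: d:F. ✗
d: successors {e}; ¬q there: e:T. ✓
e: successors {f}; ¬q there: f:T. ✓
f: successors {g}; ¬q there: g:F. ✗
g: successors {h}; ¬q there: h:F. ✗
h: successors {h}; ¬q there: h:F. ✗
Satisfying worlds: {b, d, e}.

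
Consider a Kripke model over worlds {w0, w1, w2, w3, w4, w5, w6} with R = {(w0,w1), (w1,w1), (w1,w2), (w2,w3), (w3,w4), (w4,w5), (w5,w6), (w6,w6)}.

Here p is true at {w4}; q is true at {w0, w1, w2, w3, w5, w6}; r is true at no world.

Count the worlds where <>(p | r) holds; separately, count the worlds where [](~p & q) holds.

1 and 6

For <>(p | r):
w0: successors {w1}; p | r there: w1:F. ✗
w1: successors {w1, w2}; p | r there: w1:F, w2:F. ✗
w2: successors {w3}; p | r there: w3:F. ✗
w3: successors {w4}; p | r there: w4:T. ✓
w4: successors {w5}; p | r there: w5:F. ✗
w5: successors {w6}; p | r there: w6:F. ✗
w6: successors {w6}; p | r there: w6:F. ✗
— 1 world.
For [](~p & q):
w0: successors {w1}; ~p & q there: w1:T. ✓
w1: successors {w1, w2}; ~p & q there: w1:T, w2:T. ✓
w2: successors {w3}; ~p & q there: w3:T. ✓
w3: successors {w4}; ~p & q there: w4:F. ✗
w4: successors {w5}; ~p & q there: w5:T. ✓
w5: successors {w6}; ~p & q there: w6:T. ✓
w6: successors {w6}; ~p & q there: w6:T. ✓
— 6 worlds.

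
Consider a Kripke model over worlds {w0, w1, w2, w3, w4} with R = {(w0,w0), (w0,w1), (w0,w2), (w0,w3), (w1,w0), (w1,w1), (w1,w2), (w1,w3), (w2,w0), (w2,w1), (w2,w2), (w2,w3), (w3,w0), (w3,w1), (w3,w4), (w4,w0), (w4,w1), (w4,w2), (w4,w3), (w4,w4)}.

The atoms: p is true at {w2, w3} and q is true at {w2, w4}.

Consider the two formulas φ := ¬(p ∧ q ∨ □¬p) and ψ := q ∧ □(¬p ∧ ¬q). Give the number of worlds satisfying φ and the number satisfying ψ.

For ¬(p ∧ q ∨ □¬p):
w0: p ∧ q ∨ □¬p is F. ✓
w1: p ∧ q ∨ □¬p is F. ✓
w2: p ∧ q ∨ □¬p is T. ✗
w3: p ∧ q ∨ □¬p is T. ✗
w4: p ∧ q ∨ □¬p is F. ✓
— 3 worlds.
For q ∧ □(¬p ∧ ¬q):
w0: q is F, □(¬p ∧ ¬q) is F. ✗
w1: q is F, □(¬p ∧ ¬q) is F. ✗
w2: q is T, □(¬p ∧ ¬q) is F. ✗
w3: q is F, □(¬p ∧ ¬q) is F. ✗
w4: q is T, □(¬p ∧ ¬q) is F. ✗
— 0 worlds.

3 and 0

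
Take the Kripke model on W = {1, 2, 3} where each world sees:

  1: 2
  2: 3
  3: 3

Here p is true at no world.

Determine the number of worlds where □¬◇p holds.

1: successors {2}; ¬◇p there: 2:T. ✓
2: successors {3}; ¬◇p there: 3:T. ✓
3: successors {3}; ¬◇p there: 3:T. ✓
Satisfying worlds: {1, 2, 3}.

3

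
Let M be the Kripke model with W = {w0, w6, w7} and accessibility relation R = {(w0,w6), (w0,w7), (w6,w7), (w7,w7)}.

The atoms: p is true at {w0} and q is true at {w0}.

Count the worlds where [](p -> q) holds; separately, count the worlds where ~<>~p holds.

3 and 0

For [](p -> q):
w0: successors {w6, w7}; p -> q there: w6:T, w7:T. ✓
w6: successors {w7}; p -> q there: w7:T. ✓
w7: successors {w7}; p -> q there: w7:T. ✓
— 3 worlds.
For ~<>~p:
w0: <>~p is T. ✗
w6: <>~p is T. ✗
w7: <>~p is T. ✗
— 0 worlds.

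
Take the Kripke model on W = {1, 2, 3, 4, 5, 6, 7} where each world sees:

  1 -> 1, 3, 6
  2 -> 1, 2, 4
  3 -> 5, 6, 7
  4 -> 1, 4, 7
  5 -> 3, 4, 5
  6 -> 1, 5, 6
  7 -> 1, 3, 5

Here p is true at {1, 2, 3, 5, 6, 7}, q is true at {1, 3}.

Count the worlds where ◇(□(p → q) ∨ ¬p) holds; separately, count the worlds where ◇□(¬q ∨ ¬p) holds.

For ◇(□(p → q) ∨ ¬p):
1: successors {1, 3, 6}; □(p → q) ∨ ¬p there: 1:F, 3:F, 6:F. ✗
2: successors {1, 2, 4}; □(p → q) ∨ ¬p there: 1:F, 2:F, 4:T. ✓
3: successors {5, 6, 7}; □(p → q) ∨ ¬p there: 5:F, 6:F, 7:F. ✗
4: successors {1, 4, 7}; □(p → q) ∨ ¬p there: 1:F, 4:T, 7:F. ✓
5: successors {3, 4, 5}; □(p → q) ∨ ¬p there: 3:F, 4:T, 5:F. ✓
6: successors {1, 5, 6}; □(p → q) ∨ ¬p there: 1:F, 5:F, 6:F. ✗
7: successors {1, 3, 5}; □(p → q) ∨ ¬p there: 1:F, 3:F, 5:F. ✗
— 3 worlds.
For ◇□(¬q ∨ ¬p):
1: successors {1, 3, 6}; □(¬q ∨ ¬p) there: 1:F, 3:T, 6:F. ✓
2: successors {1, 2, 4}; □(¬q ∨ ¬p) there: 1:F, 2:F, 4:F. ✗
3: successors {5, 6, 7}; □(¬q ∨ ¬p) there: 5:F, 6:F, 7:F. ✗
4: successors {1, 4, 7}; □(¬q ∨ ¬p) there: 1:F, 4:F, 7:F. ✗
5: successors {3, 4, 5}; □(¬q ∨ ¬p) there: 3:T, 4:F, 5:F. ✓
6: successors {1, 5, 6}; □(¬q ∨ ¬p) there: 1:F, 5:F, 6:F. ✗
7: successors {1, 3, 5}; □(¬q ∨ ¬p) there: 1:F, 3:T, 5:F. ✓
— 3 worlds.

3 and 3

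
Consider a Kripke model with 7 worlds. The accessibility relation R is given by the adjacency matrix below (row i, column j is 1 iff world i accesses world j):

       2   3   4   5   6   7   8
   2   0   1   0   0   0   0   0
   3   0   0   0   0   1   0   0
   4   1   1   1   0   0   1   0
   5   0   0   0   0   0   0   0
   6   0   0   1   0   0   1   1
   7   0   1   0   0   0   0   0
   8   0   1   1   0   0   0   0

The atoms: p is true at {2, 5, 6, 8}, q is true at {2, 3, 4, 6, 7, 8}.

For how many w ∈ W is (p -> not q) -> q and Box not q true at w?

2: p -> not q is F, q and Box not q is F. ✓
3: p -> not q is T, q and Box not q is F. ✗
4: p -> not q is T, q and Box not q is F. ✗
5: p -> not q is T, q and Box not q is F. ✗
6: p -> not q is F, q and Box not q is F. ✓
7: p -> not q is T, q and Box not q is F. ✗
8: p -> not q is F, q and Box not q is F. ✓
Satisfying worlds: {2, 6, 8}.

3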